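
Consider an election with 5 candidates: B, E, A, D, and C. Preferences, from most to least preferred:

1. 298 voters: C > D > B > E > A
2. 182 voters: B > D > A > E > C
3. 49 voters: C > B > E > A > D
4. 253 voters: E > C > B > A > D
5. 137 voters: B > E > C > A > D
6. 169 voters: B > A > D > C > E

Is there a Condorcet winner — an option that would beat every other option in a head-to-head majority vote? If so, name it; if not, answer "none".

Checking pairwise contests:
C beats B 600–488.
B beats E 835–253.
B beats A 1088–0.
B beats D 790–298.
E beats C 572–516.
Every option loses at least one head-to-head, so there is no Condorcet winner.

none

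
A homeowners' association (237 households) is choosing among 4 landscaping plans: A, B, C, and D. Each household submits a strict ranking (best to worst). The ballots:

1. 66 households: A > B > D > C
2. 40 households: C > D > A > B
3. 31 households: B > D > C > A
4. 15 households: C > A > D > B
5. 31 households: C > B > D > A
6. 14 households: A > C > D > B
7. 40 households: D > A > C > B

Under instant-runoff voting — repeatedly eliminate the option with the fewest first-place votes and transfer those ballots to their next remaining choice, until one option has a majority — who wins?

A

Round 1: A 80, B 31, C 86, D 40. Eliminate B.
Round 2: A 80, C 86, D 71. Eliminate D.
Round 3: A 120, C 117. A has a majority.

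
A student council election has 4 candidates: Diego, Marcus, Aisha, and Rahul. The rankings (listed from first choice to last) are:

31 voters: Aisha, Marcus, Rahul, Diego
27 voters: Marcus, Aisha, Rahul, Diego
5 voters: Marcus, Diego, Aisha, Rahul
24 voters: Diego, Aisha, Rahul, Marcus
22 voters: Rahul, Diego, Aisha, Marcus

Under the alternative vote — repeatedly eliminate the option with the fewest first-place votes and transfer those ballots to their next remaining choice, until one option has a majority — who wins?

Round 1: Diego 24, Marcus 32, Aisha 31, Rahul 22. Eliminate Rahul.
Round 2: Diego 46, Marcus 32, Aisha 31. Eliminate Aisha.
Round 3: Diego 46, Marcus 63. Marcus has a majority.

Marcus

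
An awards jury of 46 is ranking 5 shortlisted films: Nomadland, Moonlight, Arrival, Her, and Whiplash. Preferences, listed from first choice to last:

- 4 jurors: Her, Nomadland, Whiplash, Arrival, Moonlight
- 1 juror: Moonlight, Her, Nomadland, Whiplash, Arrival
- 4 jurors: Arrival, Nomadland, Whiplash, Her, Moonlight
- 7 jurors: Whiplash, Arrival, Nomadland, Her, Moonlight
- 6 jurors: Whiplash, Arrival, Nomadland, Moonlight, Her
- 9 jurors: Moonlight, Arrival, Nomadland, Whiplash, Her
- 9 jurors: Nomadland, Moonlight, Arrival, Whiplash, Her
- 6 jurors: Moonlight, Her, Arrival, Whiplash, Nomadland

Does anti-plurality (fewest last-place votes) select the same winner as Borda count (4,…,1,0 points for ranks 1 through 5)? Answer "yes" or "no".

Anti-plurality — last-place votes: Nomadland 6, Moonlight 15, Arrival 1, Her 24, Whiplash 0. Winner: Whiplash.
Borda — scores: Nomadland 106, Moonlight 97, Arrival 116, Her 48, Whiplash 93. Winner: Arrival.
The two methods disagree.

no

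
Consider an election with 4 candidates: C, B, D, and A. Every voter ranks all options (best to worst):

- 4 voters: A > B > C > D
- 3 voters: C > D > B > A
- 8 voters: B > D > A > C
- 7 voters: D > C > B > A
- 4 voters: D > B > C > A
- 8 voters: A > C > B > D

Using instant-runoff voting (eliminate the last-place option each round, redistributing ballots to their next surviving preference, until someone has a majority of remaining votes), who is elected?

Round 1: C 3, B 8, D 11, A 12. Eliminate C.
Round 2: B 8, D 14, A 12. Eliminate B.
Round 3: D 22, A 12. D has a majority.

D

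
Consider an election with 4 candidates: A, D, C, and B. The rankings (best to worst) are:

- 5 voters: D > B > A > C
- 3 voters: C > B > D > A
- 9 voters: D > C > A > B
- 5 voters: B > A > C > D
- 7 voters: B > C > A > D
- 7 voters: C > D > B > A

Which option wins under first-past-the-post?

First-place votes: A 0, D 14, C 10, B 12.
D has the most first-place votes.

D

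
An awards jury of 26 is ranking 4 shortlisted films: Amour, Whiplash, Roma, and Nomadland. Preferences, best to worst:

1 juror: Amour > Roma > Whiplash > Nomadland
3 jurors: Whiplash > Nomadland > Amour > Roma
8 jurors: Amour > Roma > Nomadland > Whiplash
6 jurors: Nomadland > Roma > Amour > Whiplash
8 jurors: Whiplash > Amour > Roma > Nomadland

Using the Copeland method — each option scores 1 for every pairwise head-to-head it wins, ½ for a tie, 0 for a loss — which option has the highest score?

Amour

Amour: beats Whiplash, Roma, and Nomadland → score 3.
Whiplash: loses to Amour, Roma, and Nomadland → score 0.
Roma: beats Whiplash and Nomadland; loses to Amour → score 2.
Nomadland: beats Whiplash; loses to Amour and Roma → score 1.
Amour has the best pairwise record.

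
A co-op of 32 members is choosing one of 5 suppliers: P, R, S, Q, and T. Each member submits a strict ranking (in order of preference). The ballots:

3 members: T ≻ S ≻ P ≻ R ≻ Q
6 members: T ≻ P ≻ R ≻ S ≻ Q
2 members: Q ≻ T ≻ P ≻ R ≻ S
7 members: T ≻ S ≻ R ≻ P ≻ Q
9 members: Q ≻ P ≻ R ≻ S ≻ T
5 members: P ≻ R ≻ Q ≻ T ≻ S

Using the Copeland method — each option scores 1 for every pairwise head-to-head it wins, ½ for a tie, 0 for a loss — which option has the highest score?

P: beats R, S, and Q; loses to T → score 3.
R: beats S and Q; loses to P and T → score 2.
S: ties Q; loses to P, R, and T → score 0.5.
Q: ties S and T; loses to P and R → score 1.
T: beats P, R, and S; ties Q → score 3.5.
T has the best pairwise record.

T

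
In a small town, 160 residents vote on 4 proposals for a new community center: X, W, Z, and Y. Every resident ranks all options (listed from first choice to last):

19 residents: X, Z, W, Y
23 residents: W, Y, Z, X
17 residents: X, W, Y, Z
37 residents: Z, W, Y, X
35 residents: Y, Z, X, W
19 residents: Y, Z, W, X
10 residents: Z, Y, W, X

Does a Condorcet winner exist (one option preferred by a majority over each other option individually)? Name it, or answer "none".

none

Checking pairwise contests:
W beats X 89–71.
Z beats W 120–40.
Y beats Z 94–66.
W beats Y 96–64.
Every option loses at least one head-to-head, so there is no Condorcet winner.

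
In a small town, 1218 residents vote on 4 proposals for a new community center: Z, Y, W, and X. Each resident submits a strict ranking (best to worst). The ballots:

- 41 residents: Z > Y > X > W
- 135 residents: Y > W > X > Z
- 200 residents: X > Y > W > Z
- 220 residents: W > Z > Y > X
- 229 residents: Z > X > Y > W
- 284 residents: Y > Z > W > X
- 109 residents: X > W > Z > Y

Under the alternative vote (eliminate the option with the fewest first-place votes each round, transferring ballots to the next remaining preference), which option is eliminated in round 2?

Round 1: Z 270, Y 419, W 220, X 309. Eliminate W.
Round 2: Z 490, Y 419, X 309. Eliminate X.

X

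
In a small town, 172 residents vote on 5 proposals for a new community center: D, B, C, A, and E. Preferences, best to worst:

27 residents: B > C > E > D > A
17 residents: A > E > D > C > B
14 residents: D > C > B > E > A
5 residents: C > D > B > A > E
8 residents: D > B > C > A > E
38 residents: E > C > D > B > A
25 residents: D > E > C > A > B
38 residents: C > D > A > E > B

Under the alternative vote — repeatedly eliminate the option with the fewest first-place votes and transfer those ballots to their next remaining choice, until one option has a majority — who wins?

Round 1: D 47, B 27, C 43, A 17, E 38. Eliminate A.
Round 2: D 47, B 27, C 43, E 55. Eliminate B.
Round 3: D 47, C 70, E 55. Eliminate D.
Round 4: C 92, E 80. C has a majority.

C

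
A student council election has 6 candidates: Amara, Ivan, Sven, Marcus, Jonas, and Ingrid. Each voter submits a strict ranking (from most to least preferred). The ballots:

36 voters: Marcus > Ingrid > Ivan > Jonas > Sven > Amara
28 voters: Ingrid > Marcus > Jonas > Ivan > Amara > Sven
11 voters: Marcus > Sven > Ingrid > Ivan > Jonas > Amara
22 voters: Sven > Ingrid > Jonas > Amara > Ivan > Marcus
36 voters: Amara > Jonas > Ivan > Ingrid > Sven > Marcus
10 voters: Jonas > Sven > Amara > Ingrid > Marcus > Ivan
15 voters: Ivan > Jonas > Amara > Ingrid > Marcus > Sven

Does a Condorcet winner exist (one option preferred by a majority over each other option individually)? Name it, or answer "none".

Ingrid vs Amara: 97–61 for Ingrid.
Ingrid vs Ivan: 107–51 for Ingrid.
Ingrid vs Sven: 115–43 for Ingrid.
Ingrid vs Marcus: 111–47 for Ingrid.
Ingrid vs Jonas: 97–61 for Ingrid.
Ingrid beats every other option head-to-head.

Ingrid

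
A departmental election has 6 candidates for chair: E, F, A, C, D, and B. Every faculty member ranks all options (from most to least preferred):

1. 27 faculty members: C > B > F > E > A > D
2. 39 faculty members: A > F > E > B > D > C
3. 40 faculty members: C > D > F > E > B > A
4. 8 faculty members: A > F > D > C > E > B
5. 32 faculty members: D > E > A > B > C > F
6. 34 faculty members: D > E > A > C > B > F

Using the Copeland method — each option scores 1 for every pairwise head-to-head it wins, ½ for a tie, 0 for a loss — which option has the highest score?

E: beats A, C, and B; loses to F and D → score 3.
F: beats E; loses to A, C, D, and B → score 1.
A: beats F, C, and B; loses to E and D → score 3.
C: beats F and B; loses to E, A, and D → score 2.
D: beats E, F, A, C, and B → score 5.
B: beats F; loses to E, A, C, and D → score 1.
D has the best pairwise record.

D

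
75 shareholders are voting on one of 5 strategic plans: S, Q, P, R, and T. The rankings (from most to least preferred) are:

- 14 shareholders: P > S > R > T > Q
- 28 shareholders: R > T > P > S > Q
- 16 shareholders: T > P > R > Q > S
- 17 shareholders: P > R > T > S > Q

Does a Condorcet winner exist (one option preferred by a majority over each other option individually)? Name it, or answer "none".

Checking pairwise contests:
P beats S 75–0.
S beats Q 59–16.
T beats P 44–31.
P beats R 47–28.
R beats T 59–16.
Every option loses at least one head-to-head, so there is no Condorcet winner.

none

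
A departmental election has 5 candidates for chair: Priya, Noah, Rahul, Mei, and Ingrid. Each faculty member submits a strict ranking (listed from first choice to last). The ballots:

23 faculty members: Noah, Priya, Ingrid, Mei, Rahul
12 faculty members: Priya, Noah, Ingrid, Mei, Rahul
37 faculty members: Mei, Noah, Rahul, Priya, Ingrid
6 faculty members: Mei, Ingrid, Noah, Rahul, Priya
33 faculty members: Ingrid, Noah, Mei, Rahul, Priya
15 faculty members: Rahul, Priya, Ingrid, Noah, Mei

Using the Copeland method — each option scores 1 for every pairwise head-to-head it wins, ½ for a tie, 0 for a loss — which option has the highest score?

Priya: beats Ingrid; loses to Noah, Rahul, and Mei → score 1.
Noah: beats Priya, Rahul, Mei, and Ingrid → score 4.
Rahul: beats Priya; loses to Noah, Mei, and Ingrid → score 1.
Mei: beats Priya and Rahul; loses to Noah and Ingrid → score 2.
Ingrid: beats Rahul and Mei; loses to Priya and Noah → score 2.
Noah has the best pairwise record.

Noah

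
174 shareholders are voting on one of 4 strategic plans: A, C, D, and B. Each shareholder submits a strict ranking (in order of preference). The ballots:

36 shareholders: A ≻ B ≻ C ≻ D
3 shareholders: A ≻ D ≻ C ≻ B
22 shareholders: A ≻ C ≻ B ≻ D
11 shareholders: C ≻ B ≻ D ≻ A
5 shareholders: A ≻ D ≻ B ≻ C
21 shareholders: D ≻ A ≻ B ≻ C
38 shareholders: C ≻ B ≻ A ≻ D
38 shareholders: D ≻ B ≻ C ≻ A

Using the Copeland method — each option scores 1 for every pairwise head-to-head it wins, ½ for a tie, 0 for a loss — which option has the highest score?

B

A: beats D; ties C and B → score 2.
C: beats D; ties A; loses to B → score 1.5.
D: loses to A, C, and B → score 0.
B: beats C and D; ties A → score 2.5.
B has the best pairwise record.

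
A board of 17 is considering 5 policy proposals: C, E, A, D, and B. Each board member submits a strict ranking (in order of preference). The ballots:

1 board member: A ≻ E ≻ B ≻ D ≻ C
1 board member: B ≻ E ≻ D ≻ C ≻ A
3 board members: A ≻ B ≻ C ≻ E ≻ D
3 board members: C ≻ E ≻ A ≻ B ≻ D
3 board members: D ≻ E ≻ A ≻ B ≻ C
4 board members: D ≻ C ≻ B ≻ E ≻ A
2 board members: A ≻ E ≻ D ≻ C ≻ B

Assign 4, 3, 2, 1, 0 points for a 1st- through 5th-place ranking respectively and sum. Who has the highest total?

E

C: 1·0 + 1·1 + 3·2 + 3·4 + 3·0 + 4·3 + 2·1 = 33
E: 1·3 + 1·3 + 3·1 + 3·3 + 3·3 + 4·1 + 2·3 = 37
A: 1·4 + 1·0 + 3·4 + 3·2 + 3·2 + 4·0 + 2·4 = 36
D: 1·1 + 1·2 + 3·0 + 3·0 + 3·4 + 4·4 + 2·2 = 35
B: 1·2 + 1·4 + 3·3 + 3·1 + 3·1 + 4·2 + 2·0 = 29
E has the highest Borda score (37).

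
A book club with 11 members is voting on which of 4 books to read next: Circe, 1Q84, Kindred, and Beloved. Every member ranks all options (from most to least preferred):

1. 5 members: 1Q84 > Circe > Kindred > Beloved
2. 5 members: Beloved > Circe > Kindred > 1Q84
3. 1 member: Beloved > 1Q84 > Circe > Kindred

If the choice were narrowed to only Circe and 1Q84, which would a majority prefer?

Voters preferring Circe to 1Q84: 5; preferring 1Q84 to Circe: 6.
1Q84 wins the head-to-head.

1Q84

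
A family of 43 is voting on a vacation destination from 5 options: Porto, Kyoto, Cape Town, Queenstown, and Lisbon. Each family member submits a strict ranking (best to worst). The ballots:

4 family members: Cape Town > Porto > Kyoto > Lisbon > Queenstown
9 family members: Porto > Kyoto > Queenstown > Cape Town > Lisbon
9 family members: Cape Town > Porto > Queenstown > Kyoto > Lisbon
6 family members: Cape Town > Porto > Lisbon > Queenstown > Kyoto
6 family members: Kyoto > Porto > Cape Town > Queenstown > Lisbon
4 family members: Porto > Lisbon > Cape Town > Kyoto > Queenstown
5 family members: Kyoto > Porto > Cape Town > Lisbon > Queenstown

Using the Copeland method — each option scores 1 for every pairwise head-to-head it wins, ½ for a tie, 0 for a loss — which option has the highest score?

Porto

Porto: beats Kyoto, Cape Town, Queenstown, and Lisbon → score 4.
Kyoto: beats Queenstown and Lisbon; loses to Porto and Cape Town → score 2.
Cape Town: beats Kyoto, Queenstown, and Lisbon; loses to Porto → score 3.
Queenstown: beats Lisbon; loses to Porto, Kyoto, and Cape Town → score 1.
Lisbon: loses to Porto, Kyoto, Cape Town, and Queenstown → score 0.
Porto has the best pairwise record.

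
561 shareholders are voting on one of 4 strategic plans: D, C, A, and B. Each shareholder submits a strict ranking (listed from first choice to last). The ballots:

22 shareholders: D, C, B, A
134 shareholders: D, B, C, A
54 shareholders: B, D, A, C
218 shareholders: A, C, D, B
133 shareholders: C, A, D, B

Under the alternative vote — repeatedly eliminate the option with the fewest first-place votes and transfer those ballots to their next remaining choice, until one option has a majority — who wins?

A

Round 1: D 156, C 133, A 218, B 54. Eliminate B.
Round 2: D 210, C 133, A 218. Eliminate C.
Round 3: D 210, A 351. A has a majority.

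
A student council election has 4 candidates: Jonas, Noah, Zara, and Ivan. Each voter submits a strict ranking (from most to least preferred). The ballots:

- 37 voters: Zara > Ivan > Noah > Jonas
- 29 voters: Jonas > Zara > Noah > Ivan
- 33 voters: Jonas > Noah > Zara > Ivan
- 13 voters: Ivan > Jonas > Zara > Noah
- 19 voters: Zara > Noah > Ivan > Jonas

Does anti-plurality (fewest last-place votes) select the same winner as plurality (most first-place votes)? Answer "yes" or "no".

no

Anti-plurality — last-place votes: Jonas 56, Noah 13, Zara 0, Ivan 62. Winner: Zara.
Plurality — first-place votes: Jonas 62, Noah 0, Zara 56, Ivan 13. Winner: Jonas.
The two methods disagree.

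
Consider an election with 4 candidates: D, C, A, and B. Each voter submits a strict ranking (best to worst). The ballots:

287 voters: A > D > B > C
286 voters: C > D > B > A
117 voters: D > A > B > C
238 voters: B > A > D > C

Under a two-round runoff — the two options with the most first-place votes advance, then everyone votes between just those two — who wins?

Round 1 first-place votes: D 117, C 286, A 287, B 238.
A and C advance.
Runoff: A is preferred to C by 642 voters; C by 286.
A wins the runoff.

A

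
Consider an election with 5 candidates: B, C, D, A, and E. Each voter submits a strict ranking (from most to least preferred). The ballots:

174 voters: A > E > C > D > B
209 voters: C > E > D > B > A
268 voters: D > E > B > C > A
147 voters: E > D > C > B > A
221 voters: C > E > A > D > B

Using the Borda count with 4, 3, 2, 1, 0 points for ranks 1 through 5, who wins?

B: 174·0 + 209·1 + 268·2 + 147·1 + 221·0 = 892
C: 174·2 + 209·4 + 268·1 + 147·2 + 221·4 = 2630
D: 174·1 + 209·2 + 268·4 + 147·3 + 221·1 = 2326
A: 174·4 + 209·0 + 268·0 + 147·0 + 221·2 = 1138
E: 174·3 + 209·3 + 268·3 + 147·4 + 221·3 = 3204
E has the highest Borda score (3204).

E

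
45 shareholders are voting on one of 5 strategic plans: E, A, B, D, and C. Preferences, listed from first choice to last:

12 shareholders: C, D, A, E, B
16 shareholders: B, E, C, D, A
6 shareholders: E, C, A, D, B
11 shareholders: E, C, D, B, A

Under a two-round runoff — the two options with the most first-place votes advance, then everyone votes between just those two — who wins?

Round 1 first-place votes: E 17, A 0, B 16, D 0, C 12.
E and B advance.
Runoff: E is preferred to B by 29 voters; B by 16.
E wins the runoff.

E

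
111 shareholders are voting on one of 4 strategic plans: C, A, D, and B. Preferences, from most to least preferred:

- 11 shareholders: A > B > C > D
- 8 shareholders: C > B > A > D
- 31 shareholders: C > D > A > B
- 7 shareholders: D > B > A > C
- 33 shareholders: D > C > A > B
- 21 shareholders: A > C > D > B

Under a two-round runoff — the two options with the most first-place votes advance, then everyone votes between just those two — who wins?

Round 1 first-place votes: C 39, A 32, D 40, B 0.
D and C advance.
Runoff: D is preferred to C by 40 voters; C by 71.
C wins the runoff.

C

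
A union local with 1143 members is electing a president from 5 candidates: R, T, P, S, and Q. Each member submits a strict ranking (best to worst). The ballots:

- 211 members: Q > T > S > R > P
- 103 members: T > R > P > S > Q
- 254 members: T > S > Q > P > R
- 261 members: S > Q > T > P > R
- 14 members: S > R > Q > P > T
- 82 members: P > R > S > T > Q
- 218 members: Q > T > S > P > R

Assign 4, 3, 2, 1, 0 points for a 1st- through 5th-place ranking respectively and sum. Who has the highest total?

R: 211·1 + 103·3 + 254·0 + 261·0 + 14·3 + 82·3 + 218·0 = 808
T: 211·3 + 103·4 + 254·4 + 261·2 + 14·0 + 82·1 + 218·3 = 3319
P: 211·0 + 103·2 + 254·1 + 261·1 + 14·1 + 82·4 + 218·1 = 1281
S: 211·2 + 103·1 + 254·3 + 261·4 + 14·4 + 82·2 + 218·2 = 2987
Q: 211·4 + 103·0 + 254·2 + 261·3 + 14·2 + 82·0 + 218·4 = 3035
T has the highest Borda score (3319).

T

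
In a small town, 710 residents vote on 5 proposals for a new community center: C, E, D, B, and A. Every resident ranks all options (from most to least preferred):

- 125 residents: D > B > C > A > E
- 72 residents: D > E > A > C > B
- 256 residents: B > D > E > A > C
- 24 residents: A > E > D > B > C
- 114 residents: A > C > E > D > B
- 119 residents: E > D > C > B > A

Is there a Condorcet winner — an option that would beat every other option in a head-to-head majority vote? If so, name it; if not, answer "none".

D

D vs C: 596–114 for D.
D vs E: 453–257 for D.
D vs B: 454–256 for D.
D vs A: 572–138 for D.
D beats every other option head-to-head.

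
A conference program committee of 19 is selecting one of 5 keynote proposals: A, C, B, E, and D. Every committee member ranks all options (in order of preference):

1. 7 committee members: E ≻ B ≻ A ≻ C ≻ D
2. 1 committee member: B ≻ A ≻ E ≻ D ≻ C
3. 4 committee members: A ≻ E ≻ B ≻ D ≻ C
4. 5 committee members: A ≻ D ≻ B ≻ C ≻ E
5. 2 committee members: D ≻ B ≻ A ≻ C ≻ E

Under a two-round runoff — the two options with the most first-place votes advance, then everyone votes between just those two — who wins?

A

Round 1 first-place votes: A 9, C 0, B 1, E 7, D 2.
A and E advance.
Runoff: A is preferred to E by 12 voters; E by 7.
A wins the runoff.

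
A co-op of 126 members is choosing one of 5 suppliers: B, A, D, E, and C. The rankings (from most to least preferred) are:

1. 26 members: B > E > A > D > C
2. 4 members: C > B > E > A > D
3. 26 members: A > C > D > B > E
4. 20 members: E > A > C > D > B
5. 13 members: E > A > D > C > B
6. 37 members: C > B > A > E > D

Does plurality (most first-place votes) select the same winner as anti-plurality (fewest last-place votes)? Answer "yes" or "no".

Plurality — first-place votes: B 26, A 26, D 0, E 33, C 41. Winner: C.
Anti-plurality — last-place votes: B 33, A 0, D 41, E 26, C 26. Winner: A.
The two methods disagree.

no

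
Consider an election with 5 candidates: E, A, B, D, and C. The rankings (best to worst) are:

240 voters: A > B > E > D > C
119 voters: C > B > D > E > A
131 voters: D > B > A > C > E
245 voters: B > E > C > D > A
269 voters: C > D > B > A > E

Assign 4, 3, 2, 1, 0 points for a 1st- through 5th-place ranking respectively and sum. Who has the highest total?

E: 240·2 + 119·1 + 131·0 + 245·3 + 269·0 = 1334
A: 240·4 + 119·0 + 131·2 + 245·0 + 269·1 = 1491
B: 240·3 + 119·3 + 131·3 + 245·4 + 269·2 = 2988
D: 240·1 + 119·2 + 131·4 + 245·1 + 269·3 = 2054
C: 240·0 + 119·4 + 131·1 + 245·2 + 269·4 = 2173
B has the highest Borda score (2988).

B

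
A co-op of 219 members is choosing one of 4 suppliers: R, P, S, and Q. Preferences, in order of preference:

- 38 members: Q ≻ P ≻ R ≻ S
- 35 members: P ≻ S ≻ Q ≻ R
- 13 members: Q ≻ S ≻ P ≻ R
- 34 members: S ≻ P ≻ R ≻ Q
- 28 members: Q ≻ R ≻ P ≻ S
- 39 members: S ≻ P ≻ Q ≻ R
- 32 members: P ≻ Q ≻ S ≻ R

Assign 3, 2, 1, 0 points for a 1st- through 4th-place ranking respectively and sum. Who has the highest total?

P

R: 38·1 + 35·0 + 13·0 + 34·1 + 28·2 + 39·0 + 32·0 = 128
P: 38·2 + 35·3 + 13·1 + 34·2 + 28·1 + 39·2 + 32·3 = 464
S: 38·0 + 35·2 + 13·2 + 34·3 + 28·0 + 39·3 + 32·1 = 347
Q: 38·3 + 35·1 + 13·3 + 34·0 + 28·3 + 39·1 + 32·2 = 375
P has the highest Borda score (464).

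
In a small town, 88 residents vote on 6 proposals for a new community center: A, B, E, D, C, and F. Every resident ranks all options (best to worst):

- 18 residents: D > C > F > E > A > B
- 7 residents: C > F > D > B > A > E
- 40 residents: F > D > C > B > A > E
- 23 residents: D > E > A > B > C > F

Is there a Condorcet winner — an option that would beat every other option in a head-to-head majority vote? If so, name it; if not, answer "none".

none

Checking pairwise contests:
B beats A 47–41.
D beats B 88–0.
A beats E 47–41.
F beats D 47–41.
D beats C 81–7.
C beats F 48–40.
Every option loses at least one head-to-head, so there is no Condorcet winner.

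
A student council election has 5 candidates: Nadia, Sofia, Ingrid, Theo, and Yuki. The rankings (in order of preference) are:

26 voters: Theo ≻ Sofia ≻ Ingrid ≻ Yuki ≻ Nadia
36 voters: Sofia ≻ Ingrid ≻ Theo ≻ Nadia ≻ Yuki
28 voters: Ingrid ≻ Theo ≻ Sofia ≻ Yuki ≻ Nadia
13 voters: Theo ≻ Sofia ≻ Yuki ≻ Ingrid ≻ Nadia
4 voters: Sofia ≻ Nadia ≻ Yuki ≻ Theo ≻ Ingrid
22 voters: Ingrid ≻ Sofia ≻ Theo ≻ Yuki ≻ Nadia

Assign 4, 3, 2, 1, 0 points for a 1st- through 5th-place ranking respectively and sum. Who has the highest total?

Nadia: 26·0 + 36·1 + 28·0 + 13·0 + 4·3 + 22·0 = 48
Sofia: 26·3 + 36·4 + 28·2 + 13·3 + 4·4 + 22·3 = 399
Ingrid: 26·2 + 36·3 + 28·4 + 13·1 + 4·0 + 22·4 = 373
Theo: 26·4 + 36·2 + 28·3 + 13·4 + 4·1 + 22·2 = 360
Yuki: 26·1 + 36·0 + 28·1 + 13·2 + 4·2 + 22·1 = 110
Sofia has the highest Borda score (399).

Sofia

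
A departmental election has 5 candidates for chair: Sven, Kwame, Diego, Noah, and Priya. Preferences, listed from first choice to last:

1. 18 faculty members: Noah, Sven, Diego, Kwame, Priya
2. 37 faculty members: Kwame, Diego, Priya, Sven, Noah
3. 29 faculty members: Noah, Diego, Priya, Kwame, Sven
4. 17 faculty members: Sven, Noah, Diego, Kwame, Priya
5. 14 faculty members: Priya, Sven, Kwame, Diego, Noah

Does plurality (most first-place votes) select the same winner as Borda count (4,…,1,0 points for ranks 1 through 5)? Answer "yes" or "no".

no

Plurality — first-place votes: Sven 17, Kwame 37, Diego 0, Noah 47, Priya 14. Winner: Noah.
Borda — scores: Sven 201, Kwame 240, Diego 282, Noah 239, Priya 188. Winner: Diego.
The two methods disagree.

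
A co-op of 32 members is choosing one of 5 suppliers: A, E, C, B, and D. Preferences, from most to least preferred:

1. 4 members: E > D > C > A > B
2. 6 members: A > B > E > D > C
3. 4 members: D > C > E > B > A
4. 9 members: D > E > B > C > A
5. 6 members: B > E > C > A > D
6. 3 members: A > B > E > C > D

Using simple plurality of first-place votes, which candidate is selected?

D

First-place votes: A 9, E 4, C 0, B 6, D 13.
D has the most first-place votes.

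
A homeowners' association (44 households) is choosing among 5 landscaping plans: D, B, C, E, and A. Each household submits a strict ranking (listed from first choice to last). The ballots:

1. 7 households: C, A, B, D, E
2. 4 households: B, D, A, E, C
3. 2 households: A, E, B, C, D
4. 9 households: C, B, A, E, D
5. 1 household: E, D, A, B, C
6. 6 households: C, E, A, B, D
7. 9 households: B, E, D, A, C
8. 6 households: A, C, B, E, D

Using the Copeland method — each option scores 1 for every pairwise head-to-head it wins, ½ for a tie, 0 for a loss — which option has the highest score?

C

D: loses to B, C, E, and A → score 0.
B: beats D and E; ties A; loses to C → score 2.5.
C: beats D, B, and E; ties A → score 3.5.
E: beats D; loses to B, C, and A → score 1.
A: beats D and E; ties B and C → score 3.
C has the best pairwise record.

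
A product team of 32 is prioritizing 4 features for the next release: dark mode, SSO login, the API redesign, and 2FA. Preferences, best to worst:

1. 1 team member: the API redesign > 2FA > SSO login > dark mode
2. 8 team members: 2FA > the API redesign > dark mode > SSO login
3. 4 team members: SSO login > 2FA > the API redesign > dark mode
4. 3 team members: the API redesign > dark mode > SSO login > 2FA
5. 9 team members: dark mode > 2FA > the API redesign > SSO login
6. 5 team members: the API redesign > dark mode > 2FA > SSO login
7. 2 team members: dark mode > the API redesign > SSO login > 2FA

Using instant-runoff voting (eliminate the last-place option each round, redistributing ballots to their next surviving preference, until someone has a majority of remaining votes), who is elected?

dark mode

Round 1: dark mode 11, SSO login 4, the API redesign 9, 2FA 8. Eliminate SSO login.
Round 2: dark mode 11, the API redesign 9, 2FA 12. Eliminate the API redesign.
Round 3: dark mode 19, 2FA 13. Dark mode has a majority.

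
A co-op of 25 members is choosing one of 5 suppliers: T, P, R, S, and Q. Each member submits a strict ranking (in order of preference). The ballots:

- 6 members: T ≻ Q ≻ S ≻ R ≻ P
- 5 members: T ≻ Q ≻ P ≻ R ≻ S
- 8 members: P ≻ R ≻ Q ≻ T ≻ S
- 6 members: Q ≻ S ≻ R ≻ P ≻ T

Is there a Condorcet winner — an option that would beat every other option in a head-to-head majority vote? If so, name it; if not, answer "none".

Q vs T: 14–11 for Q.
Q vs P: 17–8 for Q.
Q vs R: 17–8 for Q.
Q vs S: 25–0 for Q.
Q beats every other option head-to-head.

Q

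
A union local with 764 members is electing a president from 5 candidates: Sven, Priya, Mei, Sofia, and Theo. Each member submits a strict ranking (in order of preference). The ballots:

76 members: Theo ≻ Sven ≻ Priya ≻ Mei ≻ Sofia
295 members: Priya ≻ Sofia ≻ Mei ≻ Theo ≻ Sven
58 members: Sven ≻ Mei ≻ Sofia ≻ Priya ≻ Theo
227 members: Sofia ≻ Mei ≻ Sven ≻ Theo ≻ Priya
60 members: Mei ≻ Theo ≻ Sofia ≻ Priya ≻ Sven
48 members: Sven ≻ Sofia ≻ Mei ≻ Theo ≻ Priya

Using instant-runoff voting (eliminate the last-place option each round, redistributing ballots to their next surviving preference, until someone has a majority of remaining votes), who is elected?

Round 1: Sven 106, Priya 295, Mei 60, Sofia 227, Theo 76. Eliminate Mei.
Round 2: Sven 106, Priya 295, Sofia 227, Theo 136. Eliminate Sven.
Round 3: Priya 295, Sofia 333, Theo 136. Eliminate Theo.
Round 4: Priya 371, Sofia 393. Sofia has a majority.

Sofia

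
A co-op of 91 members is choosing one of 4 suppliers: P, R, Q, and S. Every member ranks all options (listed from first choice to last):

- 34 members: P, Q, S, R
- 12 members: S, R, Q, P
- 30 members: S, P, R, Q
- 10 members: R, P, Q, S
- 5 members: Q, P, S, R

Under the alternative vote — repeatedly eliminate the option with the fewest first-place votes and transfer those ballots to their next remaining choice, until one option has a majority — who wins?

Round 1: P 34, R 10, Q 5, S 42. Eliminate Q.
Round 2: P 39, R 10, S 42. Eliminate R.
Round 3: P 49, S 42. P has a majority.

P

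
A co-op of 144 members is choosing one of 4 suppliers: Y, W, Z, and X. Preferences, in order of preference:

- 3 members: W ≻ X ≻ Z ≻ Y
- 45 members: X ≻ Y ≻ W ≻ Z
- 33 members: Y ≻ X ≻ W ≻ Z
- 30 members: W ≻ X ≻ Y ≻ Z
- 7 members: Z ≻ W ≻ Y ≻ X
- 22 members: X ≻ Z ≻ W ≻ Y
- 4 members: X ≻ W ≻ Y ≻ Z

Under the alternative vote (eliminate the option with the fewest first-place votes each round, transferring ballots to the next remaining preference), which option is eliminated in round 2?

Round 1: Y 33, W 33, Z 7, X 71. Eliminate Z.
Round 2: Y 33, W 40, X 71. Eliminate Y.

Y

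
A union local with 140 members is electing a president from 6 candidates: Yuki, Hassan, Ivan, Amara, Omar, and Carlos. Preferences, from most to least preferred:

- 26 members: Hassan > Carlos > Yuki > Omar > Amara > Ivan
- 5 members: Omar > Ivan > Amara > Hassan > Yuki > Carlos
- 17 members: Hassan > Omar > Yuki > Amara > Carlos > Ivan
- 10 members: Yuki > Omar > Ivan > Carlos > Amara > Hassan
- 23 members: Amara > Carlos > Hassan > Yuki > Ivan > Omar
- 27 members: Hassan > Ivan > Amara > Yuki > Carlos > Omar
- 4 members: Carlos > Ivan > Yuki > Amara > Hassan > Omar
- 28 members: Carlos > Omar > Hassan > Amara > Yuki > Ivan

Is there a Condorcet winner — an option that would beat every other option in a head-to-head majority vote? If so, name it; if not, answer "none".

Hassan vs Yuki: 126–14 for Hassan.
Hassan vs Ivan: 121–19 for Hassan.
Hassan vs Amara: 98–42 for Hassan.
Hassan vs Omar: 97–43 for Hassan.
Hassan vs Carlos: 75–65 for Hassan.
Hassan beats every other option head-to-head.

Hassan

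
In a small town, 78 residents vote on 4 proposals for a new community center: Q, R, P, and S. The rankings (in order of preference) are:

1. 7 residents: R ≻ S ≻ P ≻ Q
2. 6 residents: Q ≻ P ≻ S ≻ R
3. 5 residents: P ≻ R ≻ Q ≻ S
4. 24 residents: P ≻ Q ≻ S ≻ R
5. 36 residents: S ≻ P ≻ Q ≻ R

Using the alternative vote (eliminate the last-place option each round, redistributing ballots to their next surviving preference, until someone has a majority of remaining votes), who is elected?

S

Round 1: Q 6, R 7, P 29, S 36. Eliminate Q.
Round 2: R 7, P 35, S 36. Eliminate R.
Round 3: P 35, S 43. S has a majority.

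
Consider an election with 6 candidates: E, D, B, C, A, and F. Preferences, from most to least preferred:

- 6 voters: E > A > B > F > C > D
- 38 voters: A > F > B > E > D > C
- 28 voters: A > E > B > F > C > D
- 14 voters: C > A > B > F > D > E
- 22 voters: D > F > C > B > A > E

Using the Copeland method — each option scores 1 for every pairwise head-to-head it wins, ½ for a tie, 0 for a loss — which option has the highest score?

A

E: beats D and C; loses to B, A, and F → score 2.
D: beats C; loses to E, B, A, and F → score 1.
B: beats E, D, and C; loses to A and F → score 3.
C: loses to E, D, B, A, and F → score 0.
A: beats E, D, B, C, and F → score 5.
F: beats E, D, B, and C; loses to A → score 4.
A has the best pairwise record.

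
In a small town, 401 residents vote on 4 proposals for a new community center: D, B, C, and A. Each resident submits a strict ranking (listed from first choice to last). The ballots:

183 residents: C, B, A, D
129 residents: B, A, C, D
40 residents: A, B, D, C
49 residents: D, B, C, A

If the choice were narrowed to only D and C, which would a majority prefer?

Voters preferring D to C: 89; preferring C to D: 312.
C wins the head-to-head.

C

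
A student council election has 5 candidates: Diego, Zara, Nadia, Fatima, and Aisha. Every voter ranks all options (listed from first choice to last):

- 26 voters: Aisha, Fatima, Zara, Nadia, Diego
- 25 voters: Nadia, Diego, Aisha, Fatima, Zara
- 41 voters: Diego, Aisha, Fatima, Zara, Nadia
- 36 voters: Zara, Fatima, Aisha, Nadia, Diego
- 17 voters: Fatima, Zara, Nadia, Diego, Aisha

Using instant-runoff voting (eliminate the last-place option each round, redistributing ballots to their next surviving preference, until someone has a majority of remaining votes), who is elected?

Zara

Round 1: Diego 41, Zara 36, Nadia 25, Fatima 17, Aisha 26. Eliminate Fatima.
Round 2: Diego 41, Zara 53, Nadia 25, Aisha 26. Eliminate Nadia.
Round 3: Diego 66, Zara 53, Aisha 26. Eliminate Aisha.
Round 4: Diego 66, Zara 79. Zara has a majority.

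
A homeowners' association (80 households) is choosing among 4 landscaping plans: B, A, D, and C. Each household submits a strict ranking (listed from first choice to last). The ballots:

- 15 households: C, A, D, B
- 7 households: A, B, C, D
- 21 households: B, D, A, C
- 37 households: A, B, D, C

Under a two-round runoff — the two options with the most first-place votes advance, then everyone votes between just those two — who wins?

A

Round 1 first-place votes: B 21, A 44, D 0, C 15.
A and B advance.
Runoff: A is preferred to B by 59 voters; B by 21.
A wins the runoff.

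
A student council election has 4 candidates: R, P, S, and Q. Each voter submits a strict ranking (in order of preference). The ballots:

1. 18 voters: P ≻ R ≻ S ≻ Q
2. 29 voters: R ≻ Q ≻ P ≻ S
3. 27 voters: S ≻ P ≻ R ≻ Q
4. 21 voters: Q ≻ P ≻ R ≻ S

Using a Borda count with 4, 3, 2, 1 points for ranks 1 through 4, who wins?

R: 18·3 + 29·4 + 27·2 + 21·2 = 266
P: 18·4 + 29·2 + 27·3 + 21·3 = 274
S: 18·2 + 29·1 + 27·4 + 21·1 = 194
Q: 18·1 + 29·3 + 27·1 + 21·4 = 216
P has the highest Borda score (274).

P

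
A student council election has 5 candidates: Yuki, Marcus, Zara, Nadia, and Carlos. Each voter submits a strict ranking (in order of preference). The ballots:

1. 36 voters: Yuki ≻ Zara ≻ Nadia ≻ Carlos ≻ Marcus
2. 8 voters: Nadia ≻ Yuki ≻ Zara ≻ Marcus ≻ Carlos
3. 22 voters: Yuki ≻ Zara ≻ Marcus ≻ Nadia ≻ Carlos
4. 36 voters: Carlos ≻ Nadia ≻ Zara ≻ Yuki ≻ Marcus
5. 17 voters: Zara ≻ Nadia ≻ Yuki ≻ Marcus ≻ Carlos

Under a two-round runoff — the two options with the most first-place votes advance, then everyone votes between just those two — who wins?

Yuki

Round 1 first-place votes: Yuki 58, Marcus 0, Zara 17, Nadia 8, Carlos 36.
Yuki and Carlos advance.
Runoff: Yuki is preferred to Carlos by 83 voters; Carlos by 36.
Yuki wins the runoff.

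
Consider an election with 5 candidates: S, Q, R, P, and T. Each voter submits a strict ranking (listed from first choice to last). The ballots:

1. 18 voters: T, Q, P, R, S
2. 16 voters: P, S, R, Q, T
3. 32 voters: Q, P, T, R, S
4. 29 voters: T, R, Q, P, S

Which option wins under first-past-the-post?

First-place votes: S 0, Q 32, R 0, P 16, T 47.
T has the most first-place votes.

T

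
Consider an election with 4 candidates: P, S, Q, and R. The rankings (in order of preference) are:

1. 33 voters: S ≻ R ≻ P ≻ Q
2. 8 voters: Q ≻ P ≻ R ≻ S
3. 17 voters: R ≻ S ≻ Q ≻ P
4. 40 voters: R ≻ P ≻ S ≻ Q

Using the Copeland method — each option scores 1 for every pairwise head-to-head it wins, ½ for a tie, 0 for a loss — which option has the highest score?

P: beats Q; loses to S and R → score 1.
S: beats P and Q; loses to R → score 2.
Q: loses to P, S, and R → score 0.
R: beats P, S, and Q → score 3.
R has the best pairwise record.

R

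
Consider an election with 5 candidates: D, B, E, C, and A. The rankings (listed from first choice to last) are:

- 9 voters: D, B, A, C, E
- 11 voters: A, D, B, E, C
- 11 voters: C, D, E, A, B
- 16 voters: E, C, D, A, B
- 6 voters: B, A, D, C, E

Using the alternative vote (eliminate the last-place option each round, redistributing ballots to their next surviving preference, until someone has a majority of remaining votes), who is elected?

Round 1: D 9, B 6, E 16, C 11, A 11. Eliminate B.
Round 2: D 9, E 16, C 11, A 17. Eliminate D.
Round 3: E 16, C 11, A 26. Eliminate C.
Round 4: E 27, A 26. E has a majority.

E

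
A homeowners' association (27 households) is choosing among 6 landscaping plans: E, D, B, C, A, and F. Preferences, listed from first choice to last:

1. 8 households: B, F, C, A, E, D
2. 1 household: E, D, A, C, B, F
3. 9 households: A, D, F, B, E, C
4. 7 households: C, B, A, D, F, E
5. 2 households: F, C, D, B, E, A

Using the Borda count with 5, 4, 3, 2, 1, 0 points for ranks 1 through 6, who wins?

B

E: 8·1 + 1·5 + 9·1 + 7·0 + 2·1 = 24
D: 8·0 + 1·4 + 9·4 + 7·2 + 2·3 = 60
B: 8·5 + 1·1 + 9·2 + 7·4 + 2·2 = 91
C: 8·3 + 1·2 + 9·0 + 7·5 + 2·4 = 69
A: 8·2 + 1·3 + 9·5 + 7·3 + 2·0 = 85
F: 8·4 + 1·0 + 9·3 + 7·1 + 2·5 = 76
B has the highest Borda score (91).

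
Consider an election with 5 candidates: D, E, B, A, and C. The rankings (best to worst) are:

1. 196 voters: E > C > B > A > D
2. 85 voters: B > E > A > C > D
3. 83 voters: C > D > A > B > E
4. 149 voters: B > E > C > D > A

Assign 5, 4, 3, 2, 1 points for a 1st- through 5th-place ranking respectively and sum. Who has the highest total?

E

D: 196·1 + 85·1 + 83·4 + 149·2 = 911
E: 196·5 + 85·4 + 83·1 + 149·4 = 1999
B: 196·3 + 85·5 + 83·2 + 149·5 = 1924
A: 196·2 + 85·3 + 83·3 + 149·1 = 1045
C: 196·4 + 85·2 + 83·5 + 149·3 = 1816
E has the highest Borda score (1999).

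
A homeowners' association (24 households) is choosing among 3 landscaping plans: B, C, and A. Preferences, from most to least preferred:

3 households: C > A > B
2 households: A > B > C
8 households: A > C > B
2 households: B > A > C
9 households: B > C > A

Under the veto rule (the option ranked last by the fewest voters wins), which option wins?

Last-place votes: B 11, C 4, A 9.
C is ranked last by the fewest voters, so C wins.

C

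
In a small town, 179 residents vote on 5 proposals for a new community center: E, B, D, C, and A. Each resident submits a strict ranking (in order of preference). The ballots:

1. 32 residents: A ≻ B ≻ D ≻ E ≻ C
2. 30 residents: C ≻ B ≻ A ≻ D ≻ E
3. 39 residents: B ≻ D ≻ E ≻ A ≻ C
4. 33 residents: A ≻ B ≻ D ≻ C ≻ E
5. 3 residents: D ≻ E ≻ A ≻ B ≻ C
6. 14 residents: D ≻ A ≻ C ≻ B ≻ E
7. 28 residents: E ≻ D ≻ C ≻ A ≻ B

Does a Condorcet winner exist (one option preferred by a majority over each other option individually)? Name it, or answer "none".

A

A vs E: 109–70 for A.
A vs B: 110–69 for A.
A vs D: 95–84 for A.
A vs C: 121–58 for A.
A beats every other option head-to-head.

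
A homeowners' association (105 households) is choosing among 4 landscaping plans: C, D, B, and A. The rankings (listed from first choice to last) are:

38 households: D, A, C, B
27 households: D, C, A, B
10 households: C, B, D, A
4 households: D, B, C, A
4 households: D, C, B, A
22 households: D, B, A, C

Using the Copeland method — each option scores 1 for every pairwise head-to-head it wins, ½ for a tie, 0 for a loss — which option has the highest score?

C: beats B; loses to D and A → score 1.
D: beats C, B, and A → score 3.
B: loses to C, D, and A → score 0.
A: beats C and B; loses to D → score 2.
D has the best pairwise record.

D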